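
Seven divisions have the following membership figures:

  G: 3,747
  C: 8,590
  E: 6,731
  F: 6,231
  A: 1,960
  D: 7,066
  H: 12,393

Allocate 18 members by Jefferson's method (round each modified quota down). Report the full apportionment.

Standard divisor 46718/18 ≈ 2595.444; standard quotas: G 1.444, C 3.310, E 2.593, F 2.401, A 0.755, D 2.722, H 4.775.
Rounding down gives 1, 3, 2, 2, 0, 2, 4 = 14 seats, so the divisor must be adjusted.
With modified divisor 2100: modified quotas G 1.784, C 4.090, E 3.205, F 2.967, A 0.933, D 3.365, H 5.901.
Rounding down: G 1, C 4, E 3, F 2, A 0, D 3, H 5 (total 18).

G 1; C 4; E 3; F 2; A 0; D 3; H 5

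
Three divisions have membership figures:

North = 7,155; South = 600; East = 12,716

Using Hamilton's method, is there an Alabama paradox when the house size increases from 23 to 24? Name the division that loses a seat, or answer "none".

none

At 23 seats: North 8, South 1, East 14.
At 24 seats: North 8, South 1, East 15.
No division's allocation decreased.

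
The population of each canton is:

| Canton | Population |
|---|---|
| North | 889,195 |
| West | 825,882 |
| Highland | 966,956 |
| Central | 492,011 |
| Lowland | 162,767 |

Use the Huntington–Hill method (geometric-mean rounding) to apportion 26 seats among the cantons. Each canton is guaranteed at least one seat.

With divisor 128326: modified quotas North 6.929, West 6.436, Highland 7.535, Central 3.834, Lowland 1.268.
Geometric-mean thresholds: North √(6·7)=6.481, West √(6·7)=6.481, Highland √(7·8)=7.483, Central √(3·4)=3.464, Lowland √(1·2)=1.414.
Each quota rounded against its threshold gives North 7, West 6, Highland 8, Central 4, Lowland 1 (total 26).

North: 7, West: 6, Highland: 8, Central: 4, Lowland: 1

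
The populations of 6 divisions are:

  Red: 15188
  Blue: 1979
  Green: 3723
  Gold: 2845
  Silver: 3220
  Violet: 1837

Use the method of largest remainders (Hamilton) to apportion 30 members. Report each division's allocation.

Red 16, Blue 2, Green 4, Gold 3, Silver 3, Violet 2

Standard divisor: 28792 ÷ 30 ≈ 959.733.
Standard quotas: Red 15.8252, Blue 2.0620, Green 3.8792, Gold 2.9644, Silver 3.3551, Violet 1.9141.
Lower quotas: Red 15, Blue 2, Green 3, Gold 2, Silver 3, Violet 1 (sum 26, leaving 4 seats).
Remainders in descending order: Gold 0.9644, Violet 0.9141, Green 0.8792, Red 0.8252, Silver 0.3551, Blue 0.0620.
Largest remainders: Gold, Violet, Green, Red receive the extra seats.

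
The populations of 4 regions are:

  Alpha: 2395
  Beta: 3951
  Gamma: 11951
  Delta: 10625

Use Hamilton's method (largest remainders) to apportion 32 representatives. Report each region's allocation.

Alpha=3, Beta=4, Gamma=13, Delta=12

Total 28922; standard divisor 28922/32 ≈ 903.812.
Standard quotas: Alpha 2.6499, Beta 4.3715, Gamma 13.2229, Delta 11.7558.
Lower quotas: Alpha 2, Beta 4, Gamma 13, Delta 11 (sum 30, leaving 2 seats).
Remainders in descending order: Delta 0.7558, Alpha 0.6499, Beta 0.3715, Gamma 0.2229.
The surplus seats go to Delta, Alpha.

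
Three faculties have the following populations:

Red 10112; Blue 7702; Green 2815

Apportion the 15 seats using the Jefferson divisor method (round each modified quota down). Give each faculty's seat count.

Standard divisor 20629/15 ≈ 1375.267; standard quotas: Red 7.353, Blue 5.600, Green 2.047.
Rounding down gives 7, 5, 2 = 14 seats, so the divisor must be adjusted.
With modified divisor 1270: modified quotas Red 7.962, Blue 6.065, Green 2.217.
Rounding down: Red 7, Blue 6, Green 2 (total 15).

Red: 7; Blue: 6; Green: 2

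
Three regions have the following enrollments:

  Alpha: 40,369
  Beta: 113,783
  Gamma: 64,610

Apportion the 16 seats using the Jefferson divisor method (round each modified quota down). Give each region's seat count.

Alpha 3, Beta 8, Gamma 5

Standard divisor 218762/16 ≈ 13672.625; standard quotas: Alpha 2.953, Beta 8.322, Gamma 4.726.
Rounding down gives 2, 8, 4 = 14 seats, so the divisor must be adjusted.
With modified divisor 12800: modified quotas Alpha 3.154, Beta 8.889, Gamma 5.048.
Rounding down: Alpha 3, Beta 8, Gamma 5 (total 16).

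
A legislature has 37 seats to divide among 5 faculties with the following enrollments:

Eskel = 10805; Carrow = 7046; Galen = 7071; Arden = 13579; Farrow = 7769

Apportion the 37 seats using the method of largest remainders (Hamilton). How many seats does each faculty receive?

Eskel: 9; Carrow: 5; Galen: 6; Arden: 11; Farrow: 6

Standard divisor: 46270 ÷ 37 ≈ 1250.541.
Standard quotas: Eskel 8.6403, Carrow 5.6344, Galen 5.6544, Arden 10.8585, Farrow 6.2125.
Lower quotas: Eskel 8, Carrow 5, Galen 5, Arden 10, Farrow 6 (sum 34, leaving 3 seats).
Remainders in descending order: Arden 0.8585, Galen 0.6544, Eskel 0.6403, Carrow 0.6344, Farrow 0.2125.
Largest remainders: Arden, Galen, Eskel receive the extra seats.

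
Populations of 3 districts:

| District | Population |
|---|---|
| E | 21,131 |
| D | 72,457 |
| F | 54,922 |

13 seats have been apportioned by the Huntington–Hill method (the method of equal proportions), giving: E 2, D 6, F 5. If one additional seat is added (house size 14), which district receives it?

D

Priority for the next seat is population ÷ (√(s·(s+1))).
Priorities: E 8626.695, D 11180.358, F 10027.339.
Highest priority: D.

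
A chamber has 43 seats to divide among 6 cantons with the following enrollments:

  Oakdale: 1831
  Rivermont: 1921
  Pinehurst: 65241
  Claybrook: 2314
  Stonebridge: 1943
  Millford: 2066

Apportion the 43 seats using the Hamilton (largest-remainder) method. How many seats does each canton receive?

Total 75316; standard divisor 75316/43 ≈ 1751.535.
Standard quotas: Oakdale 1.0454, Rivermont 1.0968, Pinehurst 37.2479, Claybrook 1.3211, Stonebridge 1.1093, Millford 1.1795.
Lower quotas: Oakdale 1, Rivermont 1, Pinehurst 37, Claybrook 1, Stonebridge 1, Millford 1 (sum 42, leaving 1 seat).
Remainders in descending order: Claybrook 0.3211, Pinehurst 0.2479, Millford 0.1795, Stonebridge 0.1093, Rivermont 0.0968, Oakdale 0.0454.
Largest remainder: Claybrook receives the extra seat.

Oakdale: 1, Rivermont: 1, Pinehurst: 37, Claybrook: 2, Stonebridge: 1, Millford: 1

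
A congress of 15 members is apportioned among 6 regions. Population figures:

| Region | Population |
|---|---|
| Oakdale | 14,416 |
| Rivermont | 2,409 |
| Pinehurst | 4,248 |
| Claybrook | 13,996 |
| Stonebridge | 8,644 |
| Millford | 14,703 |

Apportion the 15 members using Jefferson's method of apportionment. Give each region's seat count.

Oakdale 4; Rivermont 0; Pinehurst 1; Claybrook 4; Stonebridge 2; Millford 4

Standard divisor 58416/15 ≈ 3894.4; standard quotas: Oakdale 3.702, Rivermont 0.619, Pinehurst 1.091, Claybrook 3.594, Stonebridge 2.220, Millford 3.775.
Rounding down gives 3, 0, 1, 3, 2, 3 = 12 seats, so the divisor must be adjusted.
With modified divisor 3200: modified quotas Oakdale 4.505, Rivermont 0.753, Pinehurst 1.327, Claybrook 4.374, Stonebridge 2.701, Millford 4.595.
Rounding down: Oakdale 4, Rivermont 0, Pinehurst 1, Claybrook 4, Stonebridge 2, Millford 4 (total 15).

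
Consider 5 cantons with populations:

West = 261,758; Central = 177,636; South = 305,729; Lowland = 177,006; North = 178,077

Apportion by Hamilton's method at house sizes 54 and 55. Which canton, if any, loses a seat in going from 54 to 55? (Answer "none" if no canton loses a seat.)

At 54 seats: West 13, Central 9, South 15, Lowland 8, North 9.
At 55 seats: West 13, Central 9, South 15, Lowland 9, North 9.
No canton's allocation decreased.

none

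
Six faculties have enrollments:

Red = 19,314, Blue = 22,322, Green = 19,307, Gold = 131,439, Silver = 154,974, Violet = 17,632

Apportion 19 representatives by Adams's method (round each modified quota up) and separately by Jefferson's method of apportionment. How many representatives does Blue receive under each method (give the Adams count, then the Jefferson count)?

2 and 1

Adams: Red 1, Blue 2, Green 1, Gold 6, Silver 8, Violet 1.
Jefferson: Red 1, Blue 1, Green 1, Gold 7, Silver 8, Violet 1.
Blue gets 2 under Adams and 1 under Jefferson.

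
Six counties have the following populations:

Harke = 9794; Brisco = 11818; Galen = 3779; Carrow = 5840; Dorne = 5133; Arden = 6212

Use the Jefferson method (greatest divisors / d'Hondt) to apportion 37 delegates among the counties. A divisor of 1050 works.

Harke 9, Brisco 11, Galen 3, Carrow 5, Dorne 4, Arden 5

With modified divisor 1050: modified quotas Harke 9.328, Brisco 11.255, Galen 3.599, Carrow 5.562, Dorne 4.889, Arden 5.916.
Rounding down: Harke 9, Brisco 11, Galen 3, Carrow 5, Dorne 4, Arden 5 (total 37).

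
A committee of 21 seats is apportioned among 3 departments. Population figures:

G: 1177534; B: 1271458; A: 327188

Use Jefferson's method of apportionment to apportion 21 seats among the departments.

Standard divisor 2776180/21 ≈ 132199.048; standard quotas: G 8.907, B 9.618, A 2.475.
Rounding down gives 8, 9, 2 = 19 seats, so the divisor must be adjusted.
With modified divisor 122400: modified quotas G 9.620, B 10.388, A 2.673.
Rounding down: G 9, B 10, A 2 (total 21).

G=9, B=10, A=2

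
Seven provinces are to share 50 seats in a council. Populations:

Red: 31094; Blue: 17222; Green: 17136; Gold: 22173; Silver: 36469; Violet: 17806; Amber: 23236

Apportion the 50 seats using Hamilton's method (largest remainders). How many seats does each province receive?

The standard divisor is 165136/50 ≈ 3302.72.
Standard quotas: Red 9.4147, Blue 5.2145, Green 5.1885, Gold 6.7136, Silver 11.0421, Violet 5.3913, Amber 7.0354.
Lower quotas: Red 9, Blue 5, Green 5, Gold 6, Silver 11, Violet 5, Amber 7 (sum 48, leaving 2 seats).
Remainders in descending order: Gold 0.7136, Red 0.4147, Violet 0.3913, Blue 0.2145, Green 0.1885, Silver 0.0421, Amber 0.0354.
Largest remainders: Gold, Red receive the extra seats.

Red: 10, Blue: 5, Green: 5, Gold: 7, Silver: 11, Violet: 5, Amber: 7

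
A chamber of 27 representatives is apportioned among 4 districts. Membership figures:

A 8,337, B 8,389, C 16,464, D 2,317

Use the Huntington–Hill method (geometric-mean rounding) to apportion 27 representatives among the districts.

With divisor 1306: modified quotas A 6.384, B 6.423, C 12.606, D 1.774.
Geometric-mean thresholds: A √(6·7)=6.481, B √(6·7)=6.481, C √(12·13)=12.490, D √(1·2)=1.414.
Each quota rounded against its threshold gives A 6, B 6, C 13, D 2 (total 27).

A 6; B 6; C 13; D 2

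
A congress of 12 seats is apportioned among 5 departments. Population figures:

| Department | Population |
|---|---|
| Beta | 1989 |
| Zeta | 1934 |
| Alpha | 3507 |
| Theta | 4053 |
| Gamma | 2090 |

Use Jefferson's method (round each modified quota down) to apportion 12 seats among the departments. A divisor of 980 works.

Beta 2, Zeta 1, Alpha 3, Theta 4, Gamma 2

With modified divisor 980: modified quotas Beta 2.030, Zeta 1.973, Alpha 3.579, Theta 4.136, Gamma 2.133.
Rounding down: Beta 2, Zeta 1, Alpha 3, Theta 4, Gamma 2 (total 12).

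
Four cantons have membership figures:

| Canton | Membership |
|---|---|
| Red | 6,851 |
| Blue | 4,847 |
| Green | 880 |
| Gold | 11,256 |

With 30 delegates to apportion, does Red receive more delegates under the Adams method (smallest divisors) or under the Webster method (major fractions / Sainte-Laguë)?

Webster

Adams: Red 8, Blue 6, Green 2, Gold 14.
Webster: Red 9, Blue 6, Green 1, Gold 14.
Red gets 8 under Adams and 9 under Webster.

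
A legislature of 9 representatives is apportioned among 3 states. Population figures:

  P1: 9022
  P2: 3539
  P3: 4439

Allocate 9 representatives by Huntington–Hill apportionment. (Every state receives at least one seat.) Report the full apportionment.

P1=5; P2=2; P3=2

With divisor 1915: modified quotas P1 4.711, P2 1.848, P3 2.318.
Geometric-mean thresholds: P1 √(4·5)=4.472, P2 √(1·2)=1.414, P3 √(2·3)=2.449.
Each quota rounded against its threshold gives P1 5, P2 2, P3 2 (total 9).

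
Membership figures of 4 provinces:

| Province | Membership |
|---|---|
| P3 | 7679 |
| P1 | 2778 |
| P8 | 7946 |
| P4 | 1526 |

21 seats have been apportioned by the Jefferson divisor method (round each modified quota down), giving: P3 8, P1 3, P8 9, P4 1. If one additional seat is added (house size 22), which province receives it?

P3

Priority for the next seat is population ÷ (current seats + 1).
Priorities: P3 853.222, P1 694.500, P8 794.600, P4 763.000.
Highest priority: P3.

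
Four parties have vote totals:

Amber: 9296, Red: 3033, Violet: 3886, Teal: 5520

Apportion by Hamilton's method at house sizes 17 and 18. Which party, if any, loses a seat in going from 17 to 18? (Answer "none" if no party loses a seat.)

At 17 seats: Amber 7, Red 3, Violet 3, Teal 4.
At 18 seats: Amber 8, Red 2, Violet 3, Teal 5.
Red drops from 3 to 2.

Red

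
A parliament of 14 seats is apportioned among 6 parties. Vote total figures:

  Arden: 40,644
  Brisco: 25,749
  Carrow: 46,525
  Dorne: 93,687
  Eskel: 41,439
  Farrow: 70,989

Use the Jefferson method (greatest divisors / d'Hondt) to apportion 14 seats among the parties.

Standard divisor 319033/14 ≈ 22788.071; standard quotas: Arden 1.784, Brisco 1.130, Carrow 2.042, Dorne 4.111, Eskel 1.818, Farrow 3.115.
Rounding down gives 1, 1, 2, 4, 1, 3 = 12 seats, so the divisor must be adjusted.
With modified divisor 19500: modified quotas Arden 2.084, Brisco 1.320, Carrow 2.386, Dorne 4.804, Eskel 2.125, Farrow 3.640.
Rounding down: Arden 2, Brisco 1, Carrow 2, Dorne 4, Eskel 2, Farrow 3 (total 14).

Arden=2, Brisco=1, Carrow=2, Dorne=4, Eskel=2, Farrow=3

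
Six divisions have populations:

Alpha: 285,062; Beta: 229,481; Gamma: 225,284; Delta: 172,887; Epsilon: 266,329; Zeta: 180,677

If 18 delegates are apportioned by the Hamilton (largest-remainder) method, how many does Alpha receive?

Standard divisor: 1359720 ÷ 18 = 75540.
Standard quotas: Alpha 3.7737, Beta 3.0379, Gamma 2.9823, Delta 2.2887, Epsilon 3.5257, Zeta 2.3918.
Lower quotas: Alpha 3, Beta 3, Gamma 2, Delta 2, Epsilon 3, Zeta 2 (sum 15, leaving 3 seats).
Remainders in descending order: Gamma 0.9823, Alpha 0.7737, Epsilon 0.5257, Zeta 0.3918, Delta 0.2887, Beta 0.0379.
Largest remainders: Gamma, Alpha, Epsilon receive the extra seats.
Alpha receives 4.

4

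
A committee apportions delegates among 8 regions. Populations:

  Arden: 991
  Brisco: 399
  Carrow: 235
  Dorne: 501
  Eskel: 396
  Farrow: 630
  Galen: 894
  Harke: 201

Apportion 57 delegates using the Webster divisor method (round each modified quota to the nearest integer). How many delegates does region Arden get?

13

Standard divisor 4247/57 ≈ 74.509; standard quotas: Arden 13.300, Brisco 5.355, Carrow 3.154, Dorne 6.724, Eskel 5.315, Farrow 8.455, Galen 11.999, Harke 2.698.
Rounding to the nearest integer gives 13, 5, 3, 7, 5, 8, 12, 3 = 56 seats, so the divisor must be adjusted.
With modified divisor 73.8: modified quotas Arden 13.428, Brisco 5.407, Carrow 3.184, Dorne 6.789, Eskel 5.366, Farrow 8.537, Galen 12.114, Harke 2.724.
Rounding to the nearest integer: Arden 13, Brisco 5, Carrow 3, Dorne 7, Eskel 5, Farrow 9, Galen 12, Harke 3 (total 57).
Arden receives 13.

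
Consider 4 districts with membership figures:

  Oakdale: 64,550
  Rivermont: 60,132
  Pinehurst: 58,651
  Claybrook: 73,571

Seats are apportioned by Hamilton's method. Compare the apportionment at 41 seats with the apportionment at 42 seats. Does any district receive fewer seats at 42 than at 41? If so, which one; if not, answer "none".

At 41 seats: Oakdale 10, Rivermont 10, Pinehurst 9, Claybrook 12.
At 42 seats: Oakdale 10, Rivermont 10, Pinehurst 10, Claybrook 12.
No district's allocation decreased.

none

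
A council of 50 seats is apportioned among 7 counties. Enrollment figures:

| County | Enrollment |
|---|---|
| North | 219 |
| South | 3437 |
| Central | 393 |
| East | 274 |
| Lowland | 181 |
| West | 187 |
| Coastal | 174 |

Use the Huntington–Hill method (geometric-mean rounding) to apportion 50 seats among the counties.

With divisor 98: modified quotas North 2.235, South 35.071, Central 4.010, East 2.796, Lowland 1.847, West 1.908, Coastal 1.776.
Geometric-mean thresholds: North √(2·3)=2.449, South √(35·36)=35.496, Central √(4·5)=4.472, East √(2·3)=2.449, Lowland √(1·2)=1.414, West √(1·2)=1.414, Coastal √(1·2)=1.414.
Each quota rounded against its threshold gives North 2, South 35, Central 4, East 3, Lowland 2, West 2, Coastal 2 (total 50).

North 2, South 35, Central 4, East 3, Lowland 2, West 2, Coastal 2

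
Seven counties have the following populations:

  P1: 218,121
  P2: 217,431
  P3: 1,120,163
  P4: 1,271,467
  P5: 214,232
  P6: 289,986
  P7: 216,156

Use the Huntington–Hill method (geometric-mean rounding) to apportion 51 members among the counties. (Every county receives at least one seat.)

P1 3, P2 3, P3 16, P4 19, P5 3, P6 4, P7 3

With divisor 68336: modified quotas P1 3.192, P2 3.182, P3 16.392, P4 18.606, P5 3.135, P6 4.244, P7 3.163.
Geometric-mean thresholds: P1 √(3·4)=3.464, P2 √(3·4)=3.464, P3 √(16·17)=16.492, P4 √(18·19)=18.493, P5 √(3·4)=3.464, P6 √(4·5)=4.472, P7 √(3·4)=3.464.
Each quota rounded against its threshold gives P1 3, P2 3, P3 16, P4 19, P5 3, P6 4, P7 3 (total 51).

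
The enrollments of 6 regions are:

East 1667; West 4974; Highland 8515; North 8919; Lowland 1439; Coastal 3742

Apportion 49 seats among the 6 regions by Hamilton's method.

East=3, West=8, Highland=14, North=15, Lowland=3, Coastal=6

Standard divisor: 29256 ÷ 49 ≈ 597.061.
Standard quotas: East 2.7920, West 8.3308, Highland 14.2615, North 14.9382, Lowland 2.4101, Coastal 6.2674.
Lower quotas: East 2, West 8, Highland 14, North 14, Lowland 2, Coastal 6 (sum 46, leaving 3 seats).
Remainders in descending order: North 0.9382, East 0.7920, Lowland 0.4101, West 0.3308, Coastal 0.2674, Highland 0.2615.
The surplus seats go to North, East, Lowland.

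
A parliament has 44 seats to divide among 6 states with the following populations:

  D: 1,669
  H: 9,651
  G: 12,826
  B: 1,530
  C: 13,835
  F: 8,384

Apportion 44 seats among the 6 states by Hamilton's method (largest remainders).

The standard divisor is 47895/44 ≈ 1088.523.
Standard quotas: D 1.5333, H 8.8661, G 11.7829, B 1.4056, C 12.7099, F 7.7022.
Lower quotas: D 1, H 8, G 11, B 1, C 12, F 7 (sum 40, leaving 4 seats).
Remainders in descending order: H 0.8661, G 0.7829, C 0.7099, F 0.7022, D 0.5333, B 0.4056.
Largest remainders: H, G, C, F receive the extra seats.

D 1; H 9; G 12; B 1; C 13; F 8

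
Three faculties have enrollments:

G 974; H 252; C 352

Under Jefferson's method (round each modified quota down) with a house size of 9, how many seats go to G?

6

Standard divisor 1578/9 ≈ 175.333; standard quotas: G 5.555, H 1.437, C 2.008.
Rounding down gives 5, 1, 2 = 8 seats, so the divisor must be adjusted.
With modified divisor 150: modified quotas G 6.493, H 1.680, C 2.347.
Rounding down: G 6, H 1, C 2 (total 9).
G receives 6.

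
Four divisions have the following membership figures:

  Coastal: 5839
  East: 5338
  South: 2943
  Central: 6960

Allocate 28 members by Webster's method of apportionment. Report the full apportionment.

Coastal 8; East 7; South 4; Central 9

Standard divisor 21080/28 ≈ 752.857; standard quotas: Coastal 7.756, East 7.090, South 3.909, Central 9.245.
Rounding to the nearest integer gives Coastal 8, East 7, South 4, Central 9 — total 28, matching the house size, so no adjustment is needed.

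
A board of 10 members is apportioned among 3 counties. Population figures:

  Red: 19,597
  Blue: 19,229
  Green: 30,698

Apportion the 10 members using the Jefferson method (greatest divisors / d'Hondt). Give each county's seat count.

Standard divisor 69524/10 ≈ 6952.4; standard quotas: Red 2.819, Blue 2.766, Green 4.415.
Rounding down gives 2, 2, 4 = 8 seats, so the divisor must be adjusted.
With modified divisor 6300: modified quotas Red 3.111, Blue 3.052, Green 4.873.
Rounding down: Red 3, Blue 3, Green 4 (total 10).

Red=3, Blue=3, Green=4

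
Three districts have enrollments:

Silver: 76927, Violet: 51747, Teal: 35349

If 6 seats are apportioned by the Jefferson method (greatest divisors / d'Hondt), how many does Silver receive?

3

Standard divisor 164023/6 ≈ 27337.167; standard quotas: Silver 2.814, Violet 1.893, Teal 1.293.
Rounding down gives 2, 1, 1 = 4 seats, so the divisor must be adjusted.
With modified divisor 22400: modified quotas Silver 3.434, Violet 2.310, Teal 1.578.
Rounding down: Silver 3, Violet 2, Teal 1 (total 6).
Silver receives 3.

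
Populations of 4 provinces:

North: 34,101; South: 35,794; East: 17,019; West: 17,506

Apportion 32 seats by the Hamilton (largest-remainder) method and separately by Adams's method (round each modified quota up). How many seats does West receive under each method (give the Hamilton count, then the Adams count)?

5 and 6

Hamilton: North 11, South 11, East 5, West 5.
Adams: North 10, South 11, East 5, West 6.
West gets 5 under Hamilton and 6 under Adams.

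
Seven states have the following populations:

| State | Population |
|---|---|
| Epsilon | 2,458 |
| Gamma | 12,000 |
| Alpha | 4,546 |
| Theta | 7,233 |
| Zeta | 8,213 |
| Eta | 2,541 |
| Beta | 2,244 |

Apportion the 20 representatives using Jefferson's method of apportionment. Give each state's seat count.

Standard divisor 39235/20 ≈ 1961.75; standard quotas: Epsilon 1.253, Gamma 6.117, Alpha 2.317, Theta 3.687, Zeta 4.187, Eta 1.295, Beta 1.144.
Rounding down gives 1, 6, 2, 3, 4, 1, 1 = 18 seats, so the divisor must be adjusted.
With modified divisor 1700: modified quotas Epsilon 1.446, Gamma 7.059, Alpha 2.674, Theta 4.255, Zeta 4.831, Eta 1.495, Beta 1.320.
Rounding down: Epsilon 1, Gamma 7, Alpha 2, Theta 4, Zeta 4, Eta 1, Beta 1 (total 20).

Epsilon 1, Gamma 7, Alpha 2, Theta 4, Zeta 4, Eta 1, Beta 1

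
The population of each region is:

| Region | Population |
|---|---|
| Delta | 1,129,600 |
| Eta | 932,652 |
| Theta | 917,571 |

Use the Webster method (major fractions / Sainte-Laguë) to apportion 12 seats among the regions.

Delta 4, Eta 4, Theta 4

Standard divisor 2979823/12 ≈ 248318.583; standard quotas: Delta 4.549, Eta 3.756, Theta 3.695.
Rounding to the nearest integer gives 5, 4, 4 = 13 seats, so the divisor must be adjusted.
With modified divisor 256600: modified quotas Delta 4.402, Eta 3.635, Theta 3.576.
Rounding to the nearest integer: Delta 4, Eta 4, Theta 4 (total 12).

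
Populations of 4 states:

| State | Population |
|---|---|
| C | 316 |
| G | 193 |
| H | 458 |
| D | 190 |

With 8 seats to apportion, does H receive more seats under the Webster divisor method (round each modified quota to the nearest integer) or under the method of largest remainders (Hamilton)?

Webster: C 2, G 1, H 4, D 1.
Hamilton: C 2, G 2, H 3, D 1.
H gets 4 under Webster and 3 under Hamilton.

Webster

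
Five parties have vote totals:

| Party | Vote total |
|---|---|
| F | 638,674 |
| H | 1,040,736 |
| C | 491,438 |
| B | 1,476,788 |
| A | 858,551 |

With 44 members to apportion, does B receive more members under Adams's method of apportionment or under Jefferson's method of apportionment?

Jefferson

Adams: F 6, H 10, C 5, B 14, A 9.
Jefferson: F 6, H 10, C 5, B 15, A 8.
B gets 14 under Adams and 15 under Jefferson.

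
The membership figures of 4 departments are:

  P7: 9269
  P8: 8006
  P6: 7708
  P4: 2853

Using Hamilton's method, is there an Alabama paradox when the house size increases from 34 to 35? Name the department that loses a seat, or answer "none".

At 34 seats: P7 11, P8 10, P6 9, P4 4.
At 35 seats: P7 12, P8 10, P6 10, P4 3.
P4 drops from 4 to 3.

P4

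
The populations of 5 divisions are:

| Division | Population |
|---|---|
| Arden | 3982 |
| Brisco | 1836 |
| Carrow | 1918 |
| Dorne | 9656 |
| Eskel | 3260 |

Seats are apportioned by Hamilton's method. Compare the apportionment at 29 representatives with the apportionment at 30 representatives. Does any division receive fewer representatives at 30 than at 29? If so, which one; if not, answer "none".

At 29 seats: Arden 6, Brisco 3, Carrow 3, Dorne 13, Eskel 4.
At 30 seats: Arden 6, Brisco 2, Carrow 3, Dorne 14, Eskel 5.
Brisco drops from 3 to 2.

Brisco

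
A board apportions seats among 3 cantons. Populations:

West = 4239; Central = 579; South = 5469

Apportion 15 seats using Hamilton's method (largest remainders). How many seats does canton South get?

8

Standard divisor: 10287 ÷ 15 ≈ 685.8.
Standard quotas: West 6.1811, Central 0.8443, South 7.9746.
Lower quotas: West 6, Central 0, South 7 (sum 13, leaving 2 seats).
Remainders in descending order: South 0.9746, Central 0.8443, West 0.1811.
The surplus seats go to South, Central.
South receives 8.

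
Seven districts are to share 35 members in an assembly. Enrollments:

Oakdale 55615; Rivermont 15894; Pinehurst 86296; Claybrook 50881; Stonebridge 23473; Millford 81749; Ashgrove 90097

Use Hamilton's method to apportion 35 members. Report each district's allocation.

Standard divisor: 404005 ÷ 35 = 11543.
Standard quotas: Oakdale 4.8181, Rivermont 1.3769, Pinehurst 7.4760, Claybrook 4.4080, Stonebridge 2.0335, Millford 7.0821, Ashgrove 7.8053.
Lower quotas: Oakdale 4, Rivermont 1, Pinehurst 7, Claybrook 4, Stonebridge 2, Millford 7, Ashgrove 7 (sum 32, leaving 3 seats).
Remainders in descending order: Oakdale 0.8181, Ashgrove 0.8053, Pinehurst 0.4760, Claybrook 0.4080, Rivermont 0.3769, Millford 0.0821, Stonebridge 0.0335.
Largest remainders: Oakdale, Ashgrove, Pinehurst receive the extra seats.

Oakdale 5, Rivermont 1, Pinehurst 8, Claybrook 4, Stonebridge 2, Millford 7, Ashgrove 8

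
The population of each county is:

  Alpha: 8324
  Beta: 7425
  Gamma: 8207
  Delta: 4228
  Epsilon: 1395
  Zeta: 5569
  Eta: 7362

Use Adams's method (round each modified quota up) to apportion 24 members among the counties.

Alpha: 5, Beta: 4, Gamma: 4, Delta: 3, Epsilon: 1, Zeta: 3, Eta: 4

Standard divisor 42510/24 ≈ 1771.25; standard quotas: Alpha 4.700, Beta 4.192, Gamma 4.633, Delta 2.387, Epsilon 0.788, Zeta 3.144, Eta 4.156.
Rounding up gives 5, 5, 5, 3, 1, 4, 5 = 28 seats, so the divisor must be adjusted.
With modified divisor 2070: modified quotas Alpha 4.021, Beta 3.587, Gamma 3.965, Delta 2.043, Epsilon 0.674, Zeta 2.690, Eta 3.557.
Rounding up: Alpha 5, Beta 4, Gamma 4, Delta 3, Epsilon 1, Zeta 3, Eta 4 (total 24).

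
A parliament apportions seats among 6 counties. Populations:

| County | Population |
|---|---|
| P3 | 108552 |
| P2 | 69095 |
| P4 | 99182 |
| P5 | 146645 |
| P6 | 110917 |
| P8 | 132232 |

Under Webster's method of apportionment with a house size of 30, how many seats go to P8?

6

Standard divisor 666623/30 ≈ 22220.767; standard quotas: P3 4.885, P2 3.109, P4 4.463, P5 6.599, P6 4.992, P8 5.951.
Rounding to the nearest integer gives P3 5, P2 3, P4 4, P5 7, P6 5, P8 6 — total 30, matching the house size, so no adjustment is needed.
P8 receives 6.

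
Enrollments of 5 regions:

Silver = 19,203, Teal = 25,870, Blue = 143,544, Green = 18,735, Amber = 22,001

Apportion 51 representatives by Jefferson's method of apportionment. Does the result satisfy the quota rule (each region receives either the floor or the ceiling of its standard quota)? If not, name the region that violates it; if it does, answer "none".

Blue

Standard quotas: Silver 4.270, Teal 5.753, Blue 31.919, Green 4.166, Amber 4.892.
Jefferson allocation: Silver 4, Teal 5, Blue 33, Green 4, Amber 5.
Blue has quota 31.919 (lower 31, upper 32) but receives 33 — outside the quota interval.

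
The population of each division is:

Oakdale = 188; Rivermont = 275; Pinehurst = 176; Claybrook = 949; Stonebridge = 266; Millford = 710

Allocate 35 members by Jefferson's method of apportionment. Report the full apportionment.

Standard divisor 2564/35 ≈ 73.257; standard quotas: Oakdale 2.566, Rivermont 3.754, Pinehurst 2.402, Claybrook 12.954, Stonebridge 3.631, Millford 9.692.
Rounding down gives 2, 3, 2, 12, 3, 9 = 31 seats, so the divisor must be adjusted.
With modified divisor 67: modified quotas Oakdale 2.806, Rivermont 4.104, Pinehurst 2.627, Claybrook 14.164, Stonebridge 3.970, Millford 10.597.
Rounding down: Oakdale 2, Rivermont 4, Pinehurst 2, Claybrook 14, Stonebridge 3, Millford 10 (total 35).

Oakdale 2; Rivermont 4; Pinehurst 2; Claybrook 14; Stonebridge 3; Millford 10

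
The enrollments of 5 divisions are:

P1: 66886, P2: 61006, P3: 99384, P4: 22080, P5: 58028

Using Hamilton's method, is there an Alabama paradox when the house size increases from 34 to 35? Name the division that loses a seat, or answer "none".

P4

At 34 seats: P1 7, P2 7, P3 11, P4 3, P5 6.
At 35 seats: P1 8, P2 7, P3 11, P4 2, P5 7.
P4 drops from 3 to 2.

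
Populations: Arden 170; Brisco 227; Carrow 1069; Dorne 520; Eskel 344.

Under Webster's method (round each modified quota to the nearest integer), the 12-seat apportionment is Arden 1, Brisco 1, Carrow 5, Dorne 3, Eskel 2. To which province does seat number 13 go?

Priority for the next seat is population ÷ (current seats + 0.5).
Priorities: Arden 113.333, Brisco 151.333, Carrow 194.364, Dorne 148.571, Eskel 137.600.
Highest priority: Carrow.

Carrow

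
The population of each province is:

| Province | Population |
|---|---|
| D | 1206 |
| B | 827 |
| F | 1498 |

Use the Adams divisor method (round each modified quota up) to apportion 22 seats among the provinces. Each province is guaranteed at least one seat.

Standard divisor 3531/22 ≈ 160.5; standard quotas: D 7.514, B 5.153, F 9.333.
Rounding up gives 8, 6, 10 = 24 seats, so the divisor must be adjusted.
With modified divisor 170: modified quotas D 7.094, B 4.865, F 8.812.
Rounding up: D 8, B 5, F 9 (total 22).

D=8, B=5, F=9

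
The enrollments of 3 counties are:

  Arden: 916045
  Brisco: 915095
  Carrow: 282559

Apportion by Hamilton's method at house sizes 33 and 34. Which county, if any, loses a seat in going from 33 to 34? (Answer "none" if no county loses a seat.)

At 33 seats: Arden 14, Brisco 14, Carrow 5.
At 34 seats: Arden 15, Brisco 15, Carrow 4.
Carrow drops from 5 to 4.

Carrow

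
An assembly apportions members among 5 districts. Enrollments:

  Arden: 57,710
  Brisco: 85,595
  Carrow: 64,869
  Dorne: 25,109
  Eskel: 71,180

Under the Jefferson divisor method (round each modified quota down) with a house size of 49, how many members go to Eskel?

12

Standard divisor 304463/49 ≈ 6213.531; standard quotas: Arden 9.288, Brisco 13.776, Carrow 10.440, Dorne 4.041, Eskel 11.456.
Rounding down gives 9, 13, 10, 4, 11 = 47 seats, so the divisor must be adjusted.
With modified divisor 5910: modified quotas Arden 9.765, Brisco 14.483, Carrow 10.976, Dorne 4.249, Eskel 12.044.
Rounding down: Arden 9, Brisco 14, Carrow 10, Dorne 4, Eskel 12 (total 49).
Eskel receives 12.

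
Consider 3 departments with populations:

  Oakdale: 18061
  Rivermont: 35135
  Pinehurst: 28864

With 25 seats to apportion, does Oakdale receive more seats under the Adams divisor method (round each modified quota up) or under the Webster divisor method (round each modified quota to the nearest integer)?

Adams

Adams: Oakdale 6, Rivermont 10, Pinehurst 9.
Webster: Oakdale 5, Rivermont 11, Pinehurst 9.
Oakdale gets 6 under Adams and 5 under Webster.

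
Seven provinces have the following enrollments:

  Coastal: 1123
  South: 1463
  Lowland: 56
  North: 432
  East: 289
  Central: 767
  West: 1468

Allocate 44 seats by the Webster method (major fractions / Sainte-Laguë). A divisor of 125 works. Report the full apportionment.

Coastal 9; South 12; Lowland 0; North 3; East 2; Central 6; West 12

With modified divisor 125: modified quotas Coastal 8.984, South 11.704, Lowland 0.448, North 3.456, East 2.312, Central 6.136, West 11.744.
Rounding to the nearest integer: Coastal 9, South 12, Lowland 0, North 3, East 2, Central 6, West 12 (total 44).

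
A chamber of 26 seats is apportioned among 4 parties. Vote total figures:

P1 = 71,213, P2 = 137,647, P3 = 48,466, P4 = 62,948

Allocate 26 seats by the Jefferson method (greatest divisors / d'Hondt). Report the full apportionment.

P1 6; P2 11; P3 4; P4 5

Standard divisor 320274/26 ≈ 12318.231; standard quotas: P1 5.781, P2 11.174, P3 3.934, P4 5.110.
Rounding down gives 5, 11, 3, 5 = 24 seats, so the divisor must be adjusted.
With modified divisor 11700: modified quotas P1 6.087, P2 11.765, P3 4.142, P4 5.380.
Rounding down: P1 6, P2 11, P3 4, P4 5 (total 26).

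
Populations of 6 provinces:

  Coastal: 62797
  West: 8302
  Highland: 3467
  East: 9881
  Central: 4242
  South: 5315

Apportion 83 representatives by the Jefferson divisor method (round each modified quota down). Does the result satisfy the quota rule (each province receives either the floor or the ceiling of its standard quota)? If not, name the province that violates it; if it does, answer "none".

Coastal

Standard quotas: Coastal 55.446, West 7.330, Highland 3.061, East 8.724, Central 3.745, South 4.693.
Jefferson allocation: Coastal 57, West 7, Highland 3, East 9, Central 3, South 4.
Coastal has quota 55.446 (lower 55, upper 56) but receives 57 — outside the quota interval.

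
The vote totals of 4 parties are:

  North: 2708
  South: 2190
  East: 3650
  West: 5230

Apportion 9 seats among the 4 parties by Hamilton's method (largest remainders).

North=2; South=2; East=2; West=3

Standard divisor: 13778 ÷ 9 ≈ 1530.889.
Standard quotas: North 1.7689, South 1.4305, East 2.3842, West 3.4163.
Lower quotas: North 1, South 1, East 2, West 3 (sum 7, leaving 2 seats).
Remainders in descending order: North 0.7689, South 0.4305, West 0.4163, East 0.3842.
Largest remainders: North, South receive the extra seats.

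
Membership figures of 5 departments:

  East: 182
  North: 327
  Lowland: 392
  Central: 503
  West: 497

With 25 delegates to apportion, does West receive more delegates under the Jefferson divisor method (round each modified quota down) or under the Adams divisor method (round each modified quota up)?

Jefferson

Jefferson: East 2, North 4, Lowland 5, Central 7, West 7.
Adams: East 3, North 4, Lowland 5, Central 7, West 6.
West gets 7 under Jefferson and 6 under Adams.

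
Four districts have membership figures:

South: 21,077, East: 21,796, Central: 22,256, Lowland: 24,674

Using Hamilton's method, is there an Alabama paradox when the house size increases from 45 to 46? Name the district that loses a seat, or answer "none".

At 45 seats: South 11, East 11, Central 11, Lowland 12.
At 46 seats: South 11, East 11, Central 11, Lowland 13.
No district's allocation decreased.

none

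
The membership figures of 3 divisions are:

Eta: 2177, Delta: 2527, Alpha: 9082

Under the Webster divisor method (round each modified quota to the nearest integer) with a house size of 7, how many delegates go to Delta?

1

Standard divisor 13786/7 ≈ 1969.429; standard quotas: Eta 1.105, Delta 1.283, Alpha 4.611.
Rounding to the nearest integer gives Eta 1, Delta 1, Alpha 5 — total 7, matching the house size, so no adjustment is needed.
Delta receives 1.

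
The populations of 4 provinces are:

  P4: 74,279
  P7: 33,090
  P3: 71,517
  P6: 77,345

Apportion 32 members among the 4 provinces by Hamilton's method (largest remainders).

P4 9, P7 4, P3 9, P6 10

The standard divisor is 256231/32 ≈ 8007.219.
Standard quotas: P4 9.2765, P7 4.1325, P3 8.9316, P6 9.6594.
Lower quotas: P4 9, P7 4, P3 8, P6 9 (sum 30, leaving 2 seats).
Remainders in descending order: P3 0.9316, P6 0.6594, P4 0.2765, P7 0.1325.
Largest remainders: P3, P6 receive the extra seats.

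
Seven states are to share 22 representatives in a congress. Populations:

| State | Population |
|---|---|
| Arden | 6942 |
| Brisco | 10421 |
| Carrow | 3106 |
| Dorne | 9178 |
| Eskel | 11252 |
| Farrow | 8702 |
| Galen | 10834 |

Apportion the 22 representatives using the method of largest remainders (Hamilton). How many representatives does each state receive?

Arden=3; Brisco=4; Carrow=1; Dorne=3; Eskel=4; Farrow=3; Galen=4

Standard divisor: 60435 ÷ 22 ≈ 2747.045.
Standard quotas: Arden 2.5271, Brisco 3.7935, Carrow 1.1307, Dorne 3.3410, Eskel 4.0960, Farrow 3.1678, Galen 3.9439.
Lower quotas: Arden 2, Brisco 3, Carrow 1, Dorne 3, Eskel 4, Farrow 3, Galen 3 (sum 19, leaving 3 seats).
Remainders in descending order: Galen 0.9439, Brisco 0.7935, Arden 0.5271, Dorne 0.3410, Farrow 0.1678, Carrow 0.1307, Eskel 0.0960.
Largest remainders: Galen, Brisco, Arden receive the extra seats.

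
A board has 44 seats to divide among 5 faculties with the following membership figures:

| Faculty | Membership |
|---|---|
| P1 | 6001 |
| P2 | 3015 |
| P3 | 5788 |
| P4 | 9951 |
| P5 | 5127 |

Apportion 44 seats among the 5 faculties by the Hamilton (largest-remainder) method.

Standard divisor: 29882 ÷ 44 ≈ 679.136.
Standard quotas: P1 8.8362, P2 4.4395, P3 8.5226, P4 14.6524, P5 7.5493.
Lower quotas: P1 8, P2 4, P3 8, P4 14, P5 7 (sum 41, leaving 3 seats).
Remainders in descending order: P1 0.8362, P4 0.6524, P5 0.5493, P3 0.5226, P2 0.4395.
The surplus seats go to P1, P4, P5.

P1 9, P2 4, P3 8, P4 15, P5 8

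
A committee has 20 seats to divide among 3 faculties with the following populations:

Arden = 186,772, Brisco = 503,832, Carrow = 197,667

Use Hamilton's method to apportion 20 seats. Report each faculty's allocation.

Arden=4, Brisco=11, Carrow=5

The standard divisor is 888271/20 ≈ 44413.55.
Standard quotas: Arden 4.2053, Brisco 11.3441, Carrow 4.4506.
Lower quotas: Arden 4, Brisco 11, Carrow 4 (sum 19, leaving 1 seat).
Remainders in descending order: Carrow 0.4506, Brisco 0.3441, Arden 0.2053.
The surplus seat goes to Carrow.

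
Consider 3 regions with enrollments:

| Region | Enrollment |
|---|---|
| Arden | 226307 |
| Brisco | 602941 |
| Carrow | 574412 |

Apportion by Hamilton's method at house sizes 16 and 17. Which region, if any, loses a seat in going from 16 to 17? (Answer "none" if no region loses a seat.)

At 16 seats: Arden 3, Brisco 7, Carrow 6.
At 17 seats: Arden 3, Brisco 7, Carrow 7.
No region's allocation decreased.

none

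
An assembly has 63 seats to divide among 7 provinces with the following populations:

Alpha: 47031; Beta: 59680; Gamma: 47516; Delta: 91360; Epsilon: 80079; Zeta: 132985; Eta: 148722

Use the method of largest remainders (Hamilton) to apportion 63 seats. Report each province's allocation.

Alpha 5; Beta 6; Gamma 5; Delta 10; Epsilon 8; Zeta 14; Eta 15

Standard divisor: 607373 ÷ 63 ≈ 9640.841.
Standard quotas: Alpha 4.8783, Beta 6.1903, Gamma 4.9286, Delta 9.4764, Epsilon 8.3062, Zeta 13.7939, Eta 15.4262.
Lower quotas: Alpha 4, Beta 6, Gamma 4, Delta 9, Epsilon 8, Zeta 13, Eta 15 (sum 59, leaving 4 seats).
Remainders in descending order: Gamma 0.9286, Alpha 0.8783, Zeta 0.7939, Delta 0.4764, Eta 0.4262, Epsilon 0.3062, Beta 0.1903.
Largest remainders: Gamma, Alpha, Zeta, Delta receive the extra seats.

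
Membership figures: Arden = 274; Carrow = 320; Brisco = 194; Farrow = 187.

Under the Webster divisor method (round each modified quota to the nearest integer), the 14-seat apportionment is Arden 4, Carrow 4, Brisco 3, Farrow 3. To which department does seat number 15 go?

Carrow

Priority for the next seat is population ÷ (current seats + 0.5).
Priorities: Arden 60.889, Carrow 71.111, Brisco 55.429, Farrow 53.429.
Highest priority: Carrow.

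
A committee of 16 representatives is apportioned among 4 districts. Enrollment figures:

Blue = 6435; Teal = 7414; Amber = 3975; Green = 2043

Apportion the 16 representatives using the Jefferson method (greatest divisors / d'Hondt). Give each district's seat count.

Standard divisor 19867/16 ≈ 1241.688; standard quotas: Blue 5.182, Teal 5.971, Amber 3.201, Green 1.645.
Rounding down gives 5, 5, 3, 1 = 14 seats, so the divisor must be adjusted.
With modified divisor 1066: modified quotas Blue 6.037, Teal 6.955, Amber 3.729, Green 1.917.
Rounding down: Blue 6, Teal 6, Amber 3, Green 1 (total 16).

Blue 6, Teal 6, Amber 3, Green 1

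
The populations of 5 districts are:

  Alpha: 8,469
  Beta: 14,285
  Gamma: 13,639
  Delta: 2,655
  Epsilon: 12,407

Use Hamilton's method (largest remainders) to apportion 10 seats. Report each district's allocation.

Alpha 2; Beta 3; Gamma 3; Delta 0; Epsilon 2

Total 51455; standard divisor 51455/10 ≈ 5145.5.
Standard quotas: Alpha 1.6459, Beta 2.7762, Gamma 2.6507, Delta 0.5160, Epsilon 2.4112.
Lower quotas: Alpha 1, Beta 2, Gamma 2, Delta 0, Epsilon 2 (sum 7, leaving 3 seats).
Remainders in descending order: Beta 0.7762, Gamma 0.6507, Alpha 0.6459, Delta 0.5160, Epsilon 0.4112.
The surplus seats go to Beta, Gamma, Alpha.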